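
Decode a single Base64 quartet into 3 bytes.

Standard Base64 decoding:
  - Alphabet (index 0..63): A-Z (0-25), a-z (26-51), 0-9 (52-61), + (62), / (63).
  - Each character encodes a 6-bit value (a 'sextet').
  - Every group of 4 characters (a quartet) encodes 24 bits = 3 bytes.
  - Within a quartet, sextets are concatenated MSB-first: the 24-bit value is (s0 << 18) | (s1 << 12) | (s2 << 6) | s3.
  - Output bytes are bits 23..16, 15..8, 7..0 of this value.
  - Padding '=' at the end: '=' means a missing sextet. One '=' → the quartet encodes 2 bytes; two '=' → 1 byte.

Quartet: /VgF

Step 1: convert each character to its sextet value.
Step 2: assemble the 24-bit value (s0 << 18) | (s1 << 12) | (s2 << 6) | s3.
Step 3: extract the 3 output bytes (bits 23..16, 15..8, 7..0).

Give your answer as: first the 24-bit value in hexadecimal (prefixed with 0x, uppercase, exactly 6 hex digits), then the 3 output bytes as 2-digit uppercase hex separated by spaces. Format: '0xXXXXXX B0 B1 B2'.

Answer: 0xFD5805 FD 58 05

Derivation:
Sextets: /=63, V=21, g=32, F=5
24-bit: (63<<18) | (21<<12) | (32<<6) | 5
      = 0xFC0000 | 0x015000 | 0x000800 | 0x000005
      = 0xFD5805
Bytes: (v>>16)&0xFF=FD, (v>>8)&0xFF=58, v&0xFF=05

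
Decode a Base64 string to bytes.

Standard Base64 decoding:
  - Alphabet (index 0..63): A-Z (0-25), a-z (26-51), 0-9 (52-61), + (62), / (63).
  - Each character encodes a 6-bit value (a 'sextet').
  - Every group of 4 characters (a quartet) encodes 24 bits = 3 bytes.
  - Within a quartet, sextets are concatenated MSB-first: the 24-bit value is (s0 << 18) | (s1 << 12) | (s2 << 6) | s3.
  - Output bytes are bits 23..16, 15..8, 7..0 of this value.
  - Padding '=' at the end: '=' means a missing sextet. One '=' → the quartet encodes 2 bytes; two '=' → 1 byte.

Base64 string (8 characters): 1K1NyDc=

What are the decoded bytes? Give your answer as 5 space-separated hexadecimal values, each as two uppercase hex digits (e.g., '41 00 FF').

After char 0 ('1'=53): chars_in_quartet=1 acc=0x35 bytes_emitted=0
After char 1 ('K'=10): chars_in_quartet=2 acc=0xD4A bytes_emitted=0
After char 2 ('1'=53): chars_in_quartet=3 acc=0x352B5 bytes_emitted=0
After char 3 ('N'=13): chars_in_quartet=4 acc=0xD4AD4D -> emit D4 AD 4D, reset; bytes_emitted=3
After char 4 ('y'=50): chars_in_quartet=1 acc=0x32 bytes_emitted=3
After char 5 ('D'=3): chars_in_quartet=2 acc=0xC83 bytes_emitted=3
After char 6 ('c'=28): chars_in_quartet=3 acc=0x320DC bytes_emitted=3
Padding '=': partial quartet acc=0x320DC -> emit C8 37; bytes_emitted=5

Answer: D4 AD 4D C8 37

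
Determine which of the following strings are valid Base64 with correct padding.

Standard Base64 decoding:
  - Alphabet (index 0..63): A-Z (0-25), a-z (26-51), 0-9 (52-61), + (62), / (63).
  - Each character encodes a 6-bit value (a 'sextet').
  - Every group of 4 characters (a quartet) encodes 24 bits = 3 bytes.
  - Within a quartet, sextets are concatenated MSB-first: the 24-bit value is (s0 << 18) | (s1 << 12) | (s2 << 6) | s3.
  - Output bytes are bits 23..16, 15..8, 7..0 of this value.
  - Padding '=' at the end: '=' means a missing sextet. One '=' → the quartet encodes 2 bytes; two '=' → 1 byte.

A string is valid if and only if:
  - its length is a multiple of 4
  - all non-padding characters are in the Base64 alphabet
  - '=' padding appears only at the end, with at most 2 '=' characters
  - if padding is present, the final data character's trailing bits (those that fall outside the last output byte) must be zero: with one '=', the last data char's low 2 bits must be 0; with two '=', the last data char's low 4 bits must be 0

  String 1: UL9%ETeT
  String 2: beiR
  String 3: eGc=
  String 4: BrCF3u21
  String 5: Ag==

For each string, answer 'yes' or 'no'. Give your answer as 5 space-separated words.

String 1: 'UL9%ETeT' → invalid (bad char(s): ['%'])
String 2: 'beiR' → valid
String 3: 'eGc=' → valid
String 4: 'BrCF3u21' → valid
String 5: 'Ag==' → valid

Answer: no yes yes yes yes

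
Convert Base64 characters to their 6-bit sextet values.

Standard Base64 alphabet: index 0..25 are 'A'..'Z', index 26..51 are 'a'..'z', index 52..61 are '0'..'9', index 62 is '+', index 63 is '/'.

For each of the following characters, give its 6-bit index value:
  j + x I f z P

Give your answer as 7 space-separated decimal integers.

Answer: 35 62 49 8 31 51 15

Derivation:
'j': a..z range, 26 + ord('j') − ord('a') = 35
'+': index 62
'x': a..z range, 26 + ord('x') − ord('a') = 49
'I': A..Z range, ord('I') − ord('A') = 8
'f': a..z range, 26 + ord('f') − ord('a') = 31
'z': a..z range, 26 + ord('z') − ord('a') = 51
'P': A..Z range, ord('P') − ord('A') = 15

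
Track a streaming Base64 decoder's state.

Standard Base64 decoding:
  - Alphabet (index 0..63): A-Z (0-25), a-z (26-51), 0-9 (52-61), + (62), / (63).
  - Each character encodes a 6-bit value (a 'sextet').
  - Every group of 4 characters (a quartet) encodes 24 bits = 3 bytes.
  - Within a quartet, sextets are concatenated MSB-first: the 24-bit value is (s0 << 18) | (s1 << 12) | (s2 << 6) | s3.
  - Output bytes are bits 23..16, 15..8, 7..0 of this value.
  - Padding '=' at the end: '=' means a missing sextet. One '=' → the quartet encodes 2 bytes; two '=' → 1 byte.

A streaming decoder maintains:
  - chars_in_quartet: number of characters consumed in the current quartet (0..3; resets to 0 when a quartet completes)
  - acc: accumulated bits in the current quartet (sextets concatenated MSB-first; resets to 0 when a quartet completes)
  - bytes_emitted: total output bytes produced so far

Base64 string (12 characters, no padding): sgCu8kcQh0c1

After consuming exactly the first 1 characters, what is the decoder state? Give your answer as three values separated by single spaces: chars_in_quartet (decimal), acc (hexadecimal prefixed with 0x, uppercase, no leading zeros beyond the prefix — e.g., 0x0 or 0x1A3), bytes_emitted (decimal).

After char 0 ('s'=44): chars_in_quartet=1 acc=0x2C bytes_emitted=0

Answer: 1 0x2C 0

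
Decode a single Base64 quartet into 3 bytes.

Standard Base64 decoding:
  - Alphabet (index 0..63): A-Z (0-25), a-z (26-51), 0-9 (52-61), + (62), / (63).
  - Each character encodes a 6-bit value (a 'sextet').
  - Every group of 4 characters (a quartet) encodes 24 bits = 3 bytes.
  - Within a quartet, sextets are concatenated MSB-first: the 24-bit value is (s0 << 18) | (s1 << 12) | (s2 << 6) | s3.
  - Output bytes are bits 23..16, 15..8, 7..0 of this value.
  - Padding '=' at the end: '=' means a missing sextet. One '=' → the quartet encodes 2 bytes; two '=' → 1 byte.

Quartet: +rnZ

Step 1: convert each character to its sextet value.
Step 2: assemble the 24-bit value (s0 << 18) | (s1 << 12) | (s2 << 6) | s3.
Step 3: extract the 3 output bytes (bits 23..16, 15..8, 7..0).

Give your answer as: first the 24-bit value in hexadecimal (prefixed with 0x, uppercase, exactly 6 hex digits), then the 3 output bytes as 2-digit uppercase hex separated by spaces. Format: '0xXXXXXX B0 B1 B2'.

Sextets: +=62, r=43, n=39, Z=25
24-bit: (62<<18) | (43<<12) | (39<<6) | 25
      = 0xF80000 | 0x02B000 | 0x0009C0 | 0x000019
      = 0xFAB9D9
Bytes: (v>>16)&0xFF=FA, (v>>8)&0xFF=B9, v&0xFF=D9

Answer: 0xFAB9D9 FA B9 D9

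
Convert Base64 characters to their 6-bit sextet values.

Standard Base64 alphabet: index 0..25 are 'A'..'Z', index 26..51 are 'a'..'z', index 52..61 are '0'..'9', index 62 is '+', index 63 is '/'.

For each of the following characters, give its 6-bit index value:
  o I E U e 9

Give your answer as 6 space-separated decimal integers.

'o': a..z range, 26 + ord('o') − ord('a') = 40
'I': A..Z range, ord('I') − ord('A') = 8
'E': A..Z range, ord('E') − ord('A') = 4
'U': A..Z range, ord('U') − ord('A') = 20
'e': a..z range, 26 + ord('e') − ord('a') = 30
'9': 0..9 range, 52 + ord('9') − ord('0') = 61

Answer: 40 8 4 20 30 61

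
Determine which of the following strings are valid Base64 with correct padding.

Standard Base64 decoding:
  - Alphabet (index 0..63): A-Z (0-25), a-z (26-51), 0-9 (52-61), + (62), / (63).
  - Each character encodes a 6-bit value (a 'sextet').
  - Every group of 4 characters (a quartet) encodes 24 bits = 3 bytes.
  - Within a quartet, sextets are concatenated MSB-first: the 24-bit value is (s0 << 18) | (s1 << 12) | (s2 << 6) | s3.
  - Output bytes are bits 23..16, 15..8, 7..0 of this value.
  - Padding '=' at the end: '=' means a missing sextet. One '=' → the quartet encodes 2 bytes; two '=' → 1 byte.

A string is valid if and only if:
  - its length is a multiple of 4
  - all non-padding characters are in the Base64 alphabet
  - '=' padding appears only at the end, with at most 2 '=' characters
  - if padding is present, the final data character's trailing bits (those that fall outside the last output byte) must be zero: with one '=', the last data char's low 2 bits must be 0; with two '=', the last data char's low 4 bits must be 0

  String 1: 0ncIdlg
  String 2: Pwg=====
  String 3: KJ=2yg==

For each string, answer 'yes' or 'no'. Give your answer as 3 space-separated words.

Answer: no no no

Derivation:
String 1: '0ncIdlg' → invalid (len=7 not mult of 4)
String 2: 'Pwg=====' → invalid (5 pad chars (max 2))
String 3: 'KJ=2yg==' → invalid (bad char(s): ['=']; '=' in middle)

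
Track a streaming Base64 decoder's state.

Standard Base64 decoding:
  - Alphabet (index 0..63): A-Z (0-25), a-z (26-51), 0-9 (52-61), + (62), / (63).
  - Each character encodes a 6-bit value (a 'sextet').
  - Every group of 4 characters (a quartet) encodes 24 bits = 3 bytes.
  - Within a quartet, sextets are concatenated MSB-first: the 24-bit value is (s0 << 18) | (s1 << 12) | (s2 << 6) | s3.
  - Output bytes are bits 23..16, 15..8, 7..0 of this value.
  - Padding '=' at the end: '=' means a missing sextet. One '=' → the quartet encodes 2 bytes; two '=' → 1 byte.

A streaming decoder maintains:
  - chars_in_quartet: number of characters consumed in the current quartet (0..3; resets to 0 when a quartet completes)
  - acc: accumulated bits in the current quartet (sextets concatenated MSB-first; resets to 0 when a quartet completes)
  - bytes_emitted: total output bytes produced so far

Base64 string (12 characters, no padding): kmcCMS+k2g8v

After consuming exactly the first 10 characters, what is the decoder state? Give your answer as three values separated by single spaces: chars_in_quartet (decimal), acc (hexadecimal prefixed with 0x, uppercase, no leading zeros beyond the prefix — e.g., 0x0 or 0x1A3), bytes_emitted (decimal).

After char 0 ('k'=36): chars_in_quartet=1 acc=0x24 bytes_emitted=0
After char 1 ('m'=38): chars_in_quartet=2 acc=0x926 bytes_emitted=0
After char 2 ('c'=28): chars_in_quartet=3 acc=0x2499C bytes_emitted=0
After char 3 ('C'=2): chars_in_quartet=4 acc=0x926702 -> emit 92 67 02, reset; bytes_emitted=3
After char 4 ('M'=12): chars_in_quartet=1 acc=0xC bytes_emitted=3
After char 5 ('S'=18): chars_in_quartet=2 acc=0x312 bytes_emitted=3
After char 6 ('+'=62): chars_in_quartet=3 acc=0xC4BE bytes_emitted=3
After char 7 ('k'=36): chars_in_quartet=4 acc=0x312FA4 -> emit 31 2F A4, reset; bytes_emitted=6
After char 8 ('2'=54): chars_in_quartet=1 acc=0x36 bytes_emitted=6
After char 9 ('g'=32): chars_in_quartet=2 acc=0xDA0 bytes_emitted=6

Answer: 2 0xDA0 6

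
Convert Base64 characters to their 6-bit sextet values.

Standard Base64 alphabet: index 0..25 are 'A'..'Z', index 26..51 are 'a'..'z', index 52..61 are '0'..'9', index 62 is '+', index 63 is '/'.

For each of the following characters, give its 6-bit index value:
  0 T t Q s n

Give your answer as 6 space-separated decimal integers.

Answer: 52 19 45 16 44 39

Derivation:
'0': 0..9 range, 52 + ord('0') − ord('0') = 52
'T': A..Z range, ord('T') − ord('A') = 19
't': a..z range, 26 + ord('t') − ord('a') = 45
'Q': A..Z range, ord('Q') − ord('A') = 16
's': a..z range, 26 + ord('s') − ord('a') = 44
'n': a..z range, 26 + ord('n') − ord('a') = 39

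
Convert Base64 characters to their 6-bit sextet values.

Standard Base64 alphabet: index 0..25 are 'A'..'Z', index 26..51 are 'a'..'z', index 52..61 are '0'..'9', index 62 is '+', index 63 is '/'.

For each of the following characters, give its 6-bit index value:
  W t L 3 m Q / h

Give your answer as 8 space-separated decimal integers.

'W': A..Z range, ord('W') − ord('A') = 22
't': a..z range, 26 + ord('t') − ord('a') = 45
'L': A..Z range, ord('L') − ord('A') = 11
'3': 0..9 range, 52 + ord('3') − ord('0') = 55
'm': a..z range, 26 + ord('m') − ord('a') = 38
'Q': A..Z range, ord('Q') − ord('A') = 16
'/': index 63
'h': a..z range, 26 + ord('h') − ord('a') = 33

Answer: 22 45 11 55 38 16 63 33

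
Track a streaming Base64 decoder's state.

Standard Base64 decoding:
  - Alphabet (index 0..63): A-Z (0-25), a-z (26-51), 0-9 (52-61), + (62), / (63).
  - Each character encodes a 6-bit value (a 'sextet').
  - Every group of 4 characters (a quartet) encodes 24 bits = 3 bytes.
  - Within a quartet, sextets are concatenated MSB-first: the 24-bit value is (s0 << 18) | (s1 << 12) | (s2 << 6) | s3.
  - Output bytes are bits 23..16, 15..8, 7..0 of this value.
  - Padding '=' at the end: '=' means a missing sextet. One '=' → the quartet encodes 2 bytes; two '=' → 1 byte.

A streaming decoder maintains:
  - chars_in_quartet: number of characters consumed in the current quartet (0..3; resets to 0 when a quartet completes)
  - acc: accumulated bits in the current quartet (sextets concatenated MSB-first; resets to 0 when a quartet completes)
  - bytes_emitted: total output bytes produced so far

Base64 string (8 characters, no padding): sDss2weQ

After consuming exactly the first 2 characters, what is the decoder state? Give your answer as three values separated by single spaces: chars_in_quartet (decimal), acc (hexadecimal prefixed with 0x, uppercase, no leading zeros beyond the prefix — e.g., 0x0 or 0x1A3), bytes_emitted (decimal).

Answer: 2 0xB03 0

Derivation:
After char 0 ('s'=44): chars_in_quartet=1 acc=0x2C bytes_emitted=0
After char 1 ('D'=3): chars_in_quartet=2 acc=0xB03 bytes_emitted=0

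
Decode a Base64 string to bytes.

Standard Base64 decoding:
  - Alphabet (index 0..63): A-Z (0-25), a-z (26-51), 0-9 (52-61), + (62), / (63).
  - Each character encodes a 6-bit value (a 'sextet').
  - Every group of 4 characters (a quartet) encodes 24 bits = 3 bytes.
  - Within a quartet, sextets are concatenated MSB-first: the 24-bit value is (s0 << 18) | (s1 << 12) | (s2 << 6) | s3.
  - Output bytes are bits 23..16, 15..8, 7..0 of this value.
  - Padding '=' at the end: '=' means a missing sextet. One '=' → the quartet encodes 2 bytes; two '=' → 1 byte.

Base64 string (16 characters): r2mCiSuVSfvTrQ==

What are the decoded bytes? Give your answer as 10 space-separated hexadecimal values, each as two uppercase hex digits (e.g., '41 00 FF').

Answer: AF 69 82 89 2B 95 49 FB D3 AD

Derivation:
After char 0 ('r'=43): chars_in_quartet=1 acc=0x2B bytes_emitted=0
After char 1 ('2'=54): chars_in_quartet=2 acc=0xAF6 bytes_emitted=0
After char 2 ('m'=38): chars_in_quartet=3 acc=0x2BDA6 bytes_emitted=0
After char 3 ('C'=2): chars_in_quartet=4 acc=0xAF6982 -> emit AF 69 82, reset; bytes_emitted=3
After char 4 ('i'=34): chars_in_quartet=1 acc=0x22 bytes_emitted=3
After char 5 ('S'=18): chars_in_quartet=2 acc=0x892 bytes_emitted=3
After char 6 ('u'=46): chars_in_quartet=3 acc=0x224AE bytes_emitted=3
After char 7 ('V'=21): chars_in_quartet=4 acc=0x892B95 -> emit 89 2B 95, reset; bytes_emitted=6
After char 8 ('S'=18): chars_in_quartet=1 acc=0x12 bytes_emitted=6
After char 9 ('f'=31): chars_in_quartet=2 acc=0x49F bytes_emitted=6
After char 10 ('v'=47): chars_in_quartet=3 acc=0x127EF bytes_emitted=6
After char 11 ('T'=19): chars_in_quartet=4 acc=0x49FBD3 -> emit 49 FB D3, reset; bytes_emitted=9
After char 12 ('r'=43): chars_in_quartet=1 acc=0x2B bytes_emitted=9
After char 13 ('Q'=16): chars_in_quartet=2 acc=0xAD0 bytes_emitted=9
Padding '==': partial quartet acc=0xAD0 -> emit AD; bytes_emitted=10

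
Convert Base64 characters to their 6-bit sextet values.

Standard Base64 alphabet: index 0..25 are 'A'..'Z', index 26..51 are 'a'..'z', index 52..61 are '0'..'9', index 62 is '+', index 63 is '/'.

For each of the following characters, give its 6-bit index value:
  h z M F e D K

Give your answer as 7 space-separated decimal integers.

Answer: 33 51 12 5 30 3 10

Derivation:
'h': a..z range, 26 + ord('h') − ord('a') = 33
'z': a..z range, 26 + ord('z') − ord('a') = 51
'M': A..Z range, ord('M') − ord('A') = 12
'F': A..Z range, ord('F') − ord('A') = 5
'e': a..z range, 26 + ord('e') − ord('a') = 30
'D': A..Z range, ord('D') − ord('A') = 3
'K': A..Z range, ord('K') − ord('A') = 10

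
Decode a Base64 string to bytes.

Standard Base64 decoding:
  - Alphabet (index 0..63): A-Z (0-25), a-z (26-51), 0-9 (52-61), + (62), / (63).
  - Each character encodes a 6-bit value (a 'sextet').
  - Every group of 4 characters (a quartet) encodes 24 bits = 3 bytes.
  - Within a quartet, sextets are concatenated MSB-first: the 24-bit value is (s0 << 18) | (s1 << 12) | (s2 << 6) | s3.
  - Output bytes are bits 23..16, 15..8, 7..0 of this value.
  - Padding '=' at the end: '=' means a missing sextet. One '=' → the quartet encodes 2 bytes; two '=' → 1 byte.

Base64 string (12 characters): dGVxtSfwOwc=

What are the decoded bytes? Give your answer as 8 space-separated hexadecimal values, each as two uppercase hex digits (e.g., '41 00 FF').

Answer: 74 65 71 B5 27 F0 3B 07

Derivation:
After char 0 ('d'=29): chars_in_quartet=1 acc=0x1D bytes_emitted=0
After char 1 ('G'=6): chars_in_quartet=2 acc=0x746 bytes_emitted=0
After char 2 ('V'=21): chars_in_quartet=3 acc=0x1D195 bytes_emitted=0
After char 3 ('x'=49): chars_in_quartet=4 acc=0x746571 -> emit 74 65 71, reset; bytes_emitted=3
After char 4 ('t'=45): chars_in_quartet=1 acc=0x2D bytes_emitted=3
After char 5 ('S'=18): chars_in_quartet=2 acc=0xB52 bytes_emitted=3
After char 6 ('f'=31): chars_in_quartet=3 acc=0x2D49F bytes_emitted=3
After char 7 ('w'=48): chars_in_quartet=4 acc=0xB527F0 -> emit B5 27 F0, reset; bytes_emitted=6
After char 8 ('O'=14): chars_in_quartet=1 acc=0xE bytes_emitted=6
After char 9 ('w'=48): chars_in_quartet=2 acc=0x3B0 bytes_emitted=6
After char 10 ('c'=28): chars_in_quartet=3 acc=0xEC1C bytes_emitted=6
Padding '=': partial quartet acc=0xEC1C -> emit 3B 07; bytes_emitted=8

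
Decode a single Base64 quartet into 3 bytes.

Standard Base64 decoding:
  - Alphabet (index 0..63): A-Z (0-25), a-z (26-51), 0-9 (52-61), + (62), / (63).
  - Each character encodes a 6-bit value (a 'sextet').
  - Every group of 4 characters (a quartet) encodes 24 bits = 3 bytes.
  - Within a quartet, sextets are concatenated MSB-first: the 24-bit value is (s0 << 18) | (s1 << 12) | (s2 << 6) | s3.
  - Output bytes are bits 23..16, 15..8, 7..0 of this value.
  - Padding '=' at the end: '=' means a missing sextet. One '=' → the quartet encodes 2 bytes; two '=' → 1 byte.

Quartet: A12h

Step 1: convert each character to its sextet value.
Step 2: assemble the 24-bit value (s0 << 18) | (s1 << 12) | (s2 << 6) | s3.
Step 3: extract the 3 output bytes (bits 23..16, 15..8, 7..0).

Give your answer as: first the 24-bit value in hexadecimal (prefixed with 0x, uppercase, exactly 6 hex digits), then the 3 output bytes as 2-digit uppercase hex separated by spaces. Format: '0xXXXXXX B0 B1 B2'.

Answer: 0x035DA1 03 5D A1

Derivation:
Sextets: A=0, 1=53, 2=54, h=33
24-bit: (0<<18) | (53<<12) | (54<<6) | 33
      = 0x000000 | 0x035000 | 0x000D80 | 0x000021
      = 0x035DA1
Bytes: (v>>16)&0xFF=03, (v>>8)&0xFF=5D, v&0xFF=A1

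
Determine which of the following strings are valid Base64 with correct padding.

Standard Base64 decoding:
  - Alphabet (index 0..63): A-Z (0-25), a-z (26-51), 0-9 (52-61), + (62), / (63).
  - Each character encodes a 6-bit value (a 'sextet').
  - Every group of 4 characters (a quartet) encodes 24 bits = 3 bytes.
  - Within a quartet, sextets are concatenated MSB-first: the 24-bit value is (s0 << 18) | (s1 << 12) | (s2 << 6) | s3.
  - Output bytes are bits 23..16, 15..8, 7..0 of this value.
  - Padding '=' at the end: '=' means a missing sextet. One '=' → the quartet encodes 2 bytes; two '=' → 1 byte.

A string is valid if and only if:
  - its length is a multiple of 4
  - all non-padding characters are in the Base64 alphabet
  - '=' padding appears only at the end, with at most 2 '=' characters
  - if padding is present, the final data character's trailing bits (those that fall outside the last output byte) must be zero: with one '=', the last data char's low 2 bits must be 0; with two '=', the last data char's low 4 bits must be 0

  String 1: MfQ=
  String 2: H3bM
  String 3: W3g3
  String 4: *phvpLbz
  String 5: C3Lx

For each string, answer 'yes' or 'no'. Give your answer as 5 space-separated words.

String 1: 'MfQ=' → valid
String 2: 'H3bM' → valid
String 3: 'W3g3' → valid
String 4: '*phvpLbz' → invalid (bad char(s): ['*'])
String 5: 'C3Lx' → valid

Answer: yes yes yes no yes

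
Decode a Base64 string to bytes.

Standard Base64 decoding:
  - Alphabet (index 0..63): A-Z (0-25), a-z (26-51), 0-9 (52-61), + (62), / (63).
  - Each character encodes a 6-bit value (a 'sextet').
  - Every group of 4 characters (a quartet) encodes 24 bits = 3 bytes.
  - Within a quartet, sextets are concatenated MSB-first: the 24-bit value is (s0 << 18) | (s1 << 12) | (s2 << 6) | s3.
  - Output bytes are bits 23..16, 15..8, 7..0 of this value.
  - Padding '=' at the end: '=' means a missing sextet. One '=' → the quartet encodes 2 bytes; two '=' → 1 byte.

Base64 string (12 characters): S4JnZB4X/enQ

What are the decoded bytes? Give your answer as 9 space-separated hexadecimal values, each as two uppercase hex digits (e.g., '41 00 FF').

Answer: 4B 82 67 64 1E 17 FD E9 D0

Derivation:
After char 0 ('S'=18): chars_in_quartet=1 acc=0x12 bytes_emitted=0
After char 1 ('4'=56): chars_in_quartet=2 acc=0x4B8 bytes_emitted=0
After char 2 ('J'=9): chars_in_quartet=3 acc=0x12E09 bytes_emitted=0
After char 3 ('n'=39): chars_in_quartet=4 acc=0x4B8267 -> emit 4B 82 67, reset; bytes_emitted=3
After char 4 ('Z'=25): chars_in_quartet=1 acc=0x19 bytes_emitted=3
After char 5 ('B'=1): chars_in_quartet=2 acc=0x641 bytes_emitted=3
After char 6 ('4'=56): chars_in_quartet=3 acc=0x19078 bytes_emitted=3
After char 7 ('X'=23): chars_in_quartet=4 acc=0x641E17 -> emit 64 1E 17, reset; bytes_emitted=6
After char 8 ('/'=63): chars_in_quartet=1 acc=0x3F bytes_emitted=6
After char 9 ('e'=30): chars_in_quartet=2 acc=0xFDE bytes_emitted=6
After char 10 ('n'=39): chars_in_quartet=3 acc=0x3F7A7 bytes_emitted=6
After char 11 ('Q'=16): chars_in_quartet=4 acc=0xFDE9D0 -> emit FD E9 D0, reset; bytes_emitted=9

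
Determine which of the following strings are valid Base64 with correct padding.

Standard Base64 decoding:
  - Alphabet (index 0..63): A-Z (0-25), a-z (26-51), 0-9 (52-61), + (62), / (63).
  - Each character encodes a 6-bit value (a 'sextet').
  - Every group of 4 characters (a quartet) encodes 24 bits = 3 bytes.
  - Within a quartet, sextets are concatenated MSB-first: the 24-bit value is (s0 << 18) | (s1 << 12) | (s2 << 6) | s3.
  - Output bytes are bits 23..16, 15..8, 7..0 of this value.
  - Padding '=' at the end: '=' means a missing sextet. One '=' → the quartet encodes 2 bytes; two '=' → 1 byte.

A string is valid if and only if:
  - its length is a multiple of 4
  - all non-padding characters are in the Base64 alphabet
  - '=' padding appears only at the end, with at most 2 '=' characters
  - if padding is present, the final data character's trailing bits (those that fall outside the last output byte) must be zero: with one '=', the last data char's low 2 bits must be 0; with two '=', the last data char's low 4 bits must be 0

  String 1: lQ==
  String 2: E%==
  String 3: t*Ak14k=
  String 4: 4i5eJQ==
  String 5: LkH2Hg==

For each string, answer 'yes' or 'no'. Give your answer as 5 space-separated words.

Answer: yes no no yes yes

Derivation:
String 1: 'lQ==' → valid
String 2: 'E%==' → invalid (bad char(s): ['%'])
String 3: 't*Ak14k=' → invalid (bad char(s): ['*'])
String 4: '4i5eJQ==' → valid
String 5: 'LkH2Hg==' → valid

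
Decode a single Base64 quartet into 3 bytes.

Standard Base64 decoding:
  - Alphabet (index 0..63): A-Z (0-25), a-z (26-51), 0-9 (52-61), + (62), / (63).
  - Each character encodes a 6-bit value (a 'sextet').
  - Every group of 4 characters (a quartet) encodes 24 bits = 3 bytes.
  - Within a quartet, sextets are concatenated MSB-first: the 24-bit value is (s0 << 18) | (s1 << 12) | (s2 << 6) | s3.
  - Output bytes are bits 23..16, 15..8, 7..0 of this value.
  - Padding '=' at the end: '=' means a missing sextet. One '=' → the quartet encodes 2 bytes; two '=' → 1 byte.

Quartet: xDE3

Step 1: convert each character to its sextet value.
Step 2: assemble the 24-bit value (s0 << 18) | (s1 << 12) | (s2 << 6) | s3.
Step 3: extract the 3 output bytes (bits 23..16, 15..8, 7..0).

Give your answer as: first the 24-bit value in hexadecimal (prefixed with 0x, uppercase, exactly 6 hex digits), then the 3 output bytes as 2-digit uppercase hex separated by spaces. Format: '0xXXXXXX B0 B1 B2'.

Sextets: x=49, D=3, E=4, 3=55
24-bit: (49<<18) | (3<<12) | (4<<6) | 55
      = 0xC40000 | 0x003000 | 0x000100 | 0x000037
      = 0xC43137
Bytes: (v>>16)&0xFF=C4, (v>>8)&0xFF=31, v&0xFF=37

Answer: 0xC43137 C4 31 37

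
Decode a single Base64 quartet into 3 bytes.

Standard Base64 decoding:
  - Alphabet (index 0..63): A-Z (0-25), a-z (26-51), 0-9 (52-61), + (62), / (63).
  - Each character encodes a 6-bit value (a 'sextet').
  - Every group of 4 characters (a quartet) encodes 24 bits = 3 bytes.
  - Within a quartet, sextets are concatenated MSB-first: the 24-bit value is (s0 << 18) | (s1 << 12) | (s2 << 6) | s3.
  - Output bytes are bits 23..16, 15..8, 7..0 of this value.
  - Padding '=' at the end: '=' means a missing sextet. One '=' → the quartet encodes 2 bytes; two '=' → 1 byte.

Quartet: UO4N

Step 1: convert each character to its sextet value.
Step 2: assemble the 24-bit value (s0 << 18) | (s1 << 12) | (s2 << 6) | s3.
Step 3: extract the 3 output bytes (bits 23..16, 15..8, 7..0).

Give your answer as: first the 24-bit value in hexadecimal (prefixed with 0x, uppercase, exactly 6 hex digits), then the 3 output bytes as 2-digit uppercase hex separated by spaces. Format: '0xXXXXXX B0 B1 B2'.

Answer: 0x50EE0D 50 EE 0D

Derivation:
Sextets: U=20, O=14, 4=56, N=13
24-bit: (20<<18) | (14<<12) | (56<<6) | 13
      = 0x500000 | 0x00E000 | 0x000E00 | 0x00000D
      = 0x50EE0D
Bytes: (v>>16)&0xFF=50, (v>>8)&0xFF=EE, v&0xFF=0D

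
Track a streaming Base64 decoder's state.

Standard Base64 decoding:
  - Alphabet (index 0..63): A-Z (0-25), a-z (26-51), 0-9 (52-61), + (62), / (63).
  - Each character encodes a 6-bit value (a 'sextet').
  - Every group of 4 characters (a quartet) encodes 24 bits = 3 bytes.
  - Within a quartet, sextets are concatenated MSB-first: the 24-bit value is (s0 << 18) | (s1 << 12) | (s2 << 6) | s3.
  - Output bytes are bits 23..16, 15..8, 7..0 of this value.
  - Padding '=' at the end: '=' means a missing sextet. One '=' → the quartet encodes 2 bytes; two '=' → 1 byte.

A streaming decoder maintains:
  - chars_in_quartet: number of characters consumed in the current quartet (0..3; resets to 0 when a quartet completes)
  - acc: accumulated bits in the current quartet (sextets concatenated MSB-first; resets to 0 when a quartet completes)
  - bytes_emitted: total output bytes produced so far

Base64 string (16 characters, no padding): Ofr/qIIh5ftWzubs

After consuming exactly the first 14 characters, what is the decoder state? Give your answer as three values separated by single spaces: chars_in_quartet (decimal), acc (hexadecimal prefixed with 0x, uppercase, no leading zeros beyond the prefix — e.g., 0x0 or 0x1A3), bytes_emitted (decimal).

Answer: 2 0xCEE 9

Derivation:
After char 0 ('O'=14): chars_in_quartet=1 acc=0xE bytes_emitted=0
After char 1 ('f'=31): chars_in_quartet=2 acc=0x39F bytes_emitted=0
After char 2 ('r'=43): chars_in_quartet=3 acc=0xE7EB bytes_emitted=0
After char 3 ('/'=63): chars_in_quartet=4 acc=0x39FAFF -> emit 39 FA FF, reset; bytes_emitted=3
After char 4 ('q'=42): chars_in_quartet=1 acc=0x2A bytes_emitted=3
After char 5 ('I'=8): chars_in_quartet=2 acc=0xA88 bytes_emitted=3
After char 6 ('I'=8): chars_in_quartet=3 acc=0x2A208 bytes_emitted=3
After char 7 ('h'=33): chars_in_quartet=4 acc=0xA88221 -> emit A8 82 21, reset; bytes_emitted=6
After char 8 ('5'=57): chars_in_quartet=1 acc=0x39 bytes_emitted=6
After char 9 ('f'=31): chars_in_quartet=2 acc=0xE5F bytes_emitted=6
After char 10 ('t'=45): chars_in_quartet=3 acc=0x397ED bytes_emitted=6
After char 11 ('W'=22): chars_in_quartet=4 acc=0xE5FB56 -> emit E5 FB 56, reset; bytes_emitted=9
After char 12 ('z'=51): chars_in_quartet=1 acc=0x33 bytes_emitted=9
After char 13 ('u'=46): chars_in_quartet=2 acc=0xCEE bytes_emitted=9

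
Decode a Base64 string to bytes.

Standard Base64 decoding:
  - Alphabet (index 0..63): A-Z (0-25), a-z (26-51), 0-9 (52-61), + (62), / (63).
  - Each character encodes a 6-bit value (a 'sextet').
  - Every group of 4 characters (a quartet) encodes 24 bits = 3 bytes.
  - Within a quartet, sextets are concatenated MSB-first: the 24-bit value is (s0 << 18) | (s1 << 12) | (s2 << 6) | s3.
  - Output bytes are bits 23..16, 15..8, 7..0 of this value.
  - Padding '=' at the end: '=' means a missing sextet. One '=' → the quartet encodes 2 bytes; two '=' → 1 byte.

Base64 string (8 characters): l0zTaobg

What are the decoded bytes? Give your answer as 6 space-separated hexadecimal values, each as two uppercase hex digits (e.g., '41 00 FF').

Answer: 97 4C D3 6A 86 E0

Derivation:
After char 0 ('l'=37): chars_in_quartet=1 acc=0x25 bytes_emitted=0
After char 1 ('0'=52): chars_in_quartet=2 acc=0x974 bytes_emitted=0
After char 2 ('z'=51): chars_in_quartet=3 acc=0x25D33 bytes_emitted=0
After char 3 ('T'=19): chars_in_quartet=4 acc=0x974CD3 -> emit 97 4C D3, reset; bytes_emitted=3
After char 4 ('a'=26): chars_in_quartet=1 acc=0x1A bytes_emitted=3
After char 5 ('o'=40): chars_in_quartet=2 acc=0x6A8 bytes_emitted=3
After char 6 ('b'=27): chars_in_quartet=3 acc=0x1AA1B bytes_emitted=3
After char 7 ('g'=32): chars_in_quartet=4 acc=0x6A86E0 -> emit 6A 86 E0, reset; bytes_emitted=6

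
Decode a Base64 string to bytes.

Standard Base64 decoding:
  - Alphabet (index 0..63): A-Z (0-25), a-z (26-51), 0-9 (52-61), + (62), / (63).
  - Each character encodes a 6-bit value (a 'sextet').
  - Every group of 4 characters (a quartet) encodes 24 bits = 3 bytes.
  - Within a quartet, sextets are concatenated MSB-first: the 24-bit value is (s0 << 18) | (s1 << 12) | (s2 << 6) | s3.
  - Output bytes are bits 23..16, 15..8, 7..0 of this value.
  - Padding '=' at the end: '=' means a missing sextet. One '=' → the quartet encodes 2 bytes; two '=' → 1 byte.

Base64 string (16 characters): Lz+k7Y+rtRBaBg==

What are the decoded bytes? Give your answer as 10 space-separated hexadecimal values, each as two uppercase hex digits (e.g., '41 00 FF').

After char 0 ('L'=11): chars_in_quartet=1 acc=0xB bytes_emitted=0
After char 1 ('z'=51): chars_in_quartet=2 acc=0x2F3 bytes_emitted=0
After char 2 ('+'=62): chars_in_quartet=3 acc=0xBCFE bytes_emitted=0
After char 3 ('k'=36): chars_in_quartet=4 acc=0x2F3FA4 -> emit 2F 3F A4, reset; bytes_emitted=3
After char 4 ('7'=59): chars_in_quartet=1 acc=0x3B bytes_emitted=3
After char 5 ('Y'=24): chars_in_quartet=2 acc=0xED8 bytes_emitted=3
After char 6 ('+'=62): chars_in_quartet=3 acc=0x3B63E bytes_emitted=3
After char 7 ('r'=43): chars_in_quartet=4 acc=0xED8FAB -> emit ED 8F AB, reset; bytes_emitted=6
After char 8 ('t'=45): chars_in_quartet=1 acc=0x2D bytes_emitted=6
After char 9 ('R'=17): chars_in_quartet=2 acc=0xB51 bytes_emitted=6
After char 10 ('B'=1): chars_in_quartet=3 acc=0x2D441 bytes_emitted=6
After char 11 ('a'=26): chars_in_quartet=4 acc=0xB5105A -> emit B5 10 5A, reset; bytes_emitted=9
After char 12 ('B'=1): chars_in_quartet=1 acc=0x1 bytes_emitted=9
After char 13 ('g'=32): chars_in_quartet=2 acc=0x60 bytes_emitted=9
Padding '==': partial quartet acc=0x60 -> emit 06; bytes_emitted=10

Answer: 2F 3F A4 ED 8F AB B5 10 5A 06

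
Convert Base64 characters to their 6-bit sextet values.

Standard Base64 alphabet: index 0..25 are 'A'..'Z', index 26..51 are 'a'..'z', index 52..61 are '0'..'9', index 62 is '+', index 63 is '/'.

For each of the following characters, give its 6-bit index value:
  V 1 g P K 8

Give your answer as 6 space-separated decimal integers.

'V': A..Z range, ord('V') − ord('A') = 21
'1': 0..9 range, 52 + ord('1') − ord('0') = 53
'g': a..z range, 26 + ord('g') − ord('a') = 32
'P': A..Z range, ord('P') − ord('A') = 15
'K': A..Z range, ord('K') − ord('A') = 10
'8': 0..9 range, 52 + ord('8') − ord('0') = 60

Answer: 21 53 32 15 10 60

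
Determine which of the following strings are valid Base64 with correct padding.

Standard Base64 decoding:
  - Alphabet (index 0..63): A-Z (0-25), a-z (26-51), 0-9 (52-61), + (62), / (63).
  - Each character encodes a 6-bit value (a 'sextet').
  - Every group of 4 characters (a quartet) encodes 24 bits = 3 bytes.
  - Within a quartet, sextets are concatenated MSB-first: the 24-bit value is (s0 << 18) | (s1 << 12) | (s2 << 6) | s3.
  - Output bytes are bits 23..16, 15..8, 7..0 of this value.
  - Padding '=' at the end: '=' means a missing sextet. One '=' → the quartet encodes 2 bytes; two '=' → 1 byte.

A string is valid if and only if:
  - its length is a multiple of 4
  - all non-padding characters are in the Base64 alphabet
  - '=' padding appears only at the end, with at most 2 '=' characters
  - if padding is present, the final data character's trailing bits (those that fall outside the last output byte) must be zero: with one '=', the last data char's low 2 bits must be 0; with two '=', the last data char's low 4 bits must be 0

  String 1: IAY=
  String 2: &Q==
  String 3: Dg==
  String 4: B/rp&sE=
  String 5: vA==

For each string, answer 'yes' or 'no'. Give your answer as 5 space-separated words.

String 1: 'IAY=' → valid
String 2: '&Q==' → invalid (bad char(s): ['&'])
String 3: 'Dg==' → valid
String 4: 'B/rp&sE=' → invalid (bad char(s): ['&'])
String 5: 'vA==' → valid

Answer: yes no yes no yes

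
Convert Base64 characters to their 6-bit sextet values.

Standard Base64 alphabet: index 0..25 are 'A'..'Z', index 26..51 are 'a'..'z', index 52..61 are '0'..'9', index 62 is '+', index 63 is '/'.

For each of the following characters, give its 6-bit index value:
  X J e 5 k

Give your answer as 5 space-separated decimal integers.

'X': A..Z range, ord('X') − ord('A') = 23
'J': A..Z range, ord('J') − ord('A') = 9
'e': a..z range, 26 + ord('e') − ord('a') = 30
'5': 0..9 range, 52 + ord('5') − ord('0') = 57
'k': a..z range, 26 + ord('k') − ord('a') = 36

Answer: 23 9 30 57 36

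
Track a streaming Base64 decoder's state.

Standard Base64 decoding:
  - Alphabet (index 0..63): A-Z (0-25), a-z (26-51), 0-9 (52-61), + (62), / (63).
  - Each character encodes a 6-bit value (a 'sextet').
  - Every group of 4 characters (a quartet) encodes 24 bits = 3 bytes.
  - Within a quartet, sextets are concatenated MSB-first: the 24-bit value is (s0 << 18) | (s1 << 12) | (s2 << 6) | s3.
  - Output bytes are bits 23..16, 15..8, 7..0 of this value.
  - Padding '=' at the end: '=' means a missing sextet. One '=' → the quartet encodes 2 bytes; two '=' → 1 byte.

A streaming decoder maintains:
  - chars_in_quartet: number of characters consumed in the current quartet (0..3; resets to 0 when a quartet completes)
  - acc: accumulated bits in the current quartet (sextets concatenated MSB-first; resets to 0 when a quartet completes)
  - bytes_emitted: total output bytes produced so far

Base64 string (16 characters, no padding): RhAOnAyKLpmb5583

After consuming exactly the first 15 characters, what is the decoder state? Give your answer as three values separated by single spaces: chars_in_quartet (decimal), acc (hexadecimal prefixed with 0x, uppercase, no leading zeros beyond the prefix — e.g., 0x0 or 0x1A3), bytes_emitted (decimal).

Answer: 3 0x39E7C 9

Derivation:
After char 0 ('R'=17): chars_in_quartet=1 acc=0x11 bytes_emitted=0
After char 1 ('h'=33): chars_in_quartet=2 acc=0x461 bytes_emitted=0
After char 2 ('A'=0): chars_in_quartet=3 acc=0x11840 bytes_emitted=0
After char 3 ('O'=14): chars_in_quartet=4 acc=0x46100E -> emit 46 10 0E, reset; bytes_emitted=3
After char 4 ('n'=39): chars_in_quartet=1 acc=0x27 bytes_emitted=3
After char 5 ('A'=0): chars_in_quartet=2 acc=0x9C0 bytes_emitted=3
After char 6 ('y'=50): chars_in_quartet=3 acc=0x27032 bytes_emitted=3
After char 7 ('K'=10): chars_in_quartet=4 acc=0x9C0C8A -> emit 9C 0C 8A, reset; bytes_emitted=6
After char 8 ('L'=11): chars_in_quartet=1 acc=0xB bytes_emitted=6
After char 9 ('p'=41): chars_in_quartet=2 acc=0x2E9 bytes_emitted=6
After char 10 ('m'=38): chars_in_quartet=3 acc=0xBA66 bytes_emitted=6
After char 11 ('b'=27): chars_in_quartet=4 acc=0x2E999B -> emit 2E 99 9B, reset; bytes_emitted=9
After char 12 ('5'=57): chars_in_quartet=1 acc=0x39 bytes_emitted=9
After char 13 ('5'=57): chars_in_quartet=2 acc=0xE79 bytes_emitted=9
After char 14 ('8'=60): chars_in_quartet=3 acc=0x39E7C bytes_emitted=9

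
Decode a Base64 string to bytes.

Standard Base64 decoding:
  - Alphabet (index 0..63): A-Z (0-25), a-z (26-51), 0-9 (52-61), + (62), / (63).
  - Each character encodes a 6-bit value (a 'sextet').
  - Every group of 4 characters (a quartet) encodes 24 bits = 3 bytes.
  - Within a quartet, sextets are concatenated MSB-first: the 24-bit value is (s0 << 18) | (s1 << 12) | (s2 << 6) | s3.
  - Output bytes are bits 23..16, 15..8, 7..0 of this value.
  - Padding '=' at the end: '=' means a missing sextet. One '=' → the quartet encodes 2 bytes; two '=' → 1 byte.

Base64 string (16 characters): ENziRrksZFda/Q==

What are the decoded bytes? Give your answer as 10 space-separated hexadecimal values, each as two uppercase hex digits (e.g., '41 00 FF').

Answer: 10 DC E2 46 B9 2C 64 57 5A FD

Derivation:
After char 0 ('E'=4): chars_in_quartet=1 acc=0x4 bytes_emitted=0
After char 1 ('N'=13): chars_in_quartet=2 acc=0x10D bytes_emitted=0
After char 2 ('z'=51): chars_in_quartet=3 acc=0x4373 bytes_emitted=0
After char 3 ('i'=34): chars_in_quartet=4 acc=0x10DCE2 -> emit 10 DC E2, reset; bytes_emitted=3
After char 4 ('R'=17): chars_in_quartet=1 acc=0x11 bytes_emitted=3
After char 5 ('r'=43): chars_in_quartet=2 acc=0x46B bytes_emitted=3
After char 6 ('k'=36): chars_in_quartet=3 acc=0x11AE4 bytes_emitted=3
After char 7 ('s'=44): chars_in_quartet=4 acc=0x46B92C -> emit 46 B9 2C, reset; bytes_emitted=6
After char 8 ('Z'=25): chars_in_quartet=1 acc=0x19 bytes_emitted=6
After char 9 ('F'=5): chars_in_quartet=2 acc=0x645 bytes_emitted=6
After char 10 ('d'=29): chars_in_quartet=3 acc=0x1915D bytes_emitted=6
After char 11 ('a'=26): chars_in_quartet=4 acc=0x64575A -> emit 64 57 5A, reset; bytes_emitted=9
After char 12 ('/'=63): chars_in_quartet=1 acc=0x3F bytes_emitted=9
After char 13 ('Q'=16): chars_in_quartet=2 acc=0xFD0 bytes_emitted=9
Padding '==': partial quartet acc=0xFD0 -> emit FD; bytes_emitted=10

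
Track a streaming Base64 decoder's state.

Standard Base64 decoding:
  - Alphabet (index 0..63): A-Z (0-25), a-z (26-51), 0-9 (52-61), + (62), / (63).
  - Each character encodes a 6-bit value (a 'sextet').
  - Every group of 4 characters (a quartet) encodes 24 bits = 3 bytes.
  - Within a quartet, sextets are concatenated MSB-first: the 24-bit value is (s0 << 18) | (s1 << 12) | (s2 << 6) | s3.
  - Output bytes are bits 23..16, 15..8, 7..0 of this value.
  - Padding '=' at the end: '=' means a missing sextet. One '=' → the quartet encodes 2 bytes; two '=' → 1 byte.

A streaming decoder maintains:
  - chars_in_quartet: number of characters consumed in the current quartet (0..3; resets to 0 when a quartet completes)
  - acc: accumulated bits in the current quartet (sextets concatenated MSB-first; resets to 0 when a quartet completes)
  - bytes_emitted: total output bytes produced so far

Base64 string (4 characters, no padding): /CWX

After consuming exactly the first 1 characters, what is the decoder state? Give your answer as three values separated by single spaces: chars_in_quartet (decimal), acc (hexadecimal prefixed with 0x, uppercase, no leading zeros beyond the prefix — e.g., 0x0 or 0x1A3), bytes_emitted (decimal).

Answer: 1 0x3F 0

Derivation:
After char 0 ('/'=63): chars_in_quartet=1 acc=0x3F bytes_emitted=0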